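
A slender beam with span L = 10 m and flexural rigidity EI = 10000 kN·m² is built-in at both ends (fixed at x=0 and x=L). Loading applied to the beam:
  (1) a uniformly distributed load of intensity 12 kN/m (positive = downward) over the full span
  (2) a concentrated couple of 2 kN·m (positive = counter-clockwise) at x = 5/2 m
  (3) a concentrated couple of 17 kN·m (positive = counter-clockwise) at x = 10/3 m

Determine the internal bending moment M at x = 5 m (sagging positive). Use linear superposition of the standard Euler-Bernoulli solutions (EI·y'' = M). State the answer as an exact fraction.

Load 1 — uniform load w=12 kN/m over full span:
  M_1 = wLx/2 - wL²/12 - wx²/2 = 12·10·5/2 - 12·10²/12 - 12·5²/2 = 50 kN·m
Load 2 — applied couple M₀=2 kN·m at a=5/2 m (b=L-a=15/2):
  M_2 = R_Ax - M_A - M₀  [x>a] with R_A=9/40, M_A=-3/8 = (9/40)·5 - (-3/8) - 2 = -1/2 kN·m
Load 3 — applied couple M₀=17 kN·m at a=10/3 m (b=L-a=20/3):
  M_3 = R_Ax - M_A - M₀  [x>a] with R_A=34/15, M_A=0 = (34/15)·5 - 0 - 17 = -17/3 kN·m
Superposition: M = Σ M_i = 263/6 kN·m ≈ 43.833333 kN·m

M(5) = 263/6 kN·m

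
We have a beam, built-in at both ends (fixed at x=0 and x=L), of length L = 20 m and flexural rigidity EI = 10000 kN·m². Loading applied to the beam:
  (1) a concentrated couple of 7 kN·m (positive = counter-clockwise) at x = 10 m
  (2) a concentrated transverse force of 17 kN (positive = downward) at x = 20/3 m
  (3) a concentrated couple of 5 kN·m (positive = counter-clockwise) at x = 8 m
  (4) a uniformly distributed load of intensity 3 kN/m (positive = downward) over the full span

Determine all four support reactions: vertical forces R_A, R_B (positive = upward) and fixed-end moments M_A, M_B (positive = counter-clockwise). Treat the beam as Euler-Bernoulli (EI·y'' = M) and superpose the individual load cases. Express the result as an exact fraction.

R_A = 234779/5400 kN, M_A = 82469/540 kN·m, R_B = 181021/5400 kN, M_B = -65791/540 kN·m

Load 1 — applied couple M₀=7 kN·m at a=10 m (b=L-a=10):
  R_A = 6M₀ab/L³ = 6·7·10·10/20³ = 21/40 kN
  M_A = M₀b(2a-b)/L² = 7·10·(2·10-10)/20² = 7/4 kN·m
  R_B = -6M₀ab/L³ = -6·7·10·10/20³ = -21/40 kN
  M_B = M₀a(2b-a)/L² = 7·10·(2·10-10)/20² = 7/4 kN·m
Load 2 — point force P=17 kN at a=20/3 m (b=L-a=40/3):
  R_A = Pb²(3a+b)/L³ = 17·(40/3)²·(3·(20/3)+(40/3))/20³ = 340/27 kN
  M_A = Pab²/L² = 17·(20/3)·(40/3)²/20² = 1360/27 kN·m
  R_B = Pa²(a+3b)/L³ = 17·(20/3)²·((20/3)+3·(40/3))/20³ = 119/27 kN
  M_B = -Pa²b/L² = -17·(20/3)²·(40/3)/20² = -680/27 kN·m
Load 3 — applied couple M₀=5 kN·m at a=8 m (b=L-a=12):
  R_A = 6M₀ab/L³ = 6·5·8·12/20³ = 9/25 kN
  M_A = M₀b(2a-b)/L² = 5·12·(2·8-12)/20² = 3/5 kN·m
  R_B = -6M₀ab/L³ = -6·5·8·12/20³ = -9/25 kN
  M_B = M₀a(2b-a)/L² = 5·8·(2·12-8)/20² = 8/5 kN·m
Load 4 — uniform load w=3 kN/m over full span:
  R_A = wL/2 = 3·20/2 = 30 kN
  M_A = wL²/12 = 3·20²/12 = 100 kN·m
  R_B = wL/2 = 3·20/2 = 30 kN
  M_B = -wL²/12 = -3·20²/12 = -100 kN·m
Superposition: R_A = 234779/5400 kN, M_A = 82469/540 kN·m, R_B = 181021/5400 kN, M_B = -65791/540 kN·m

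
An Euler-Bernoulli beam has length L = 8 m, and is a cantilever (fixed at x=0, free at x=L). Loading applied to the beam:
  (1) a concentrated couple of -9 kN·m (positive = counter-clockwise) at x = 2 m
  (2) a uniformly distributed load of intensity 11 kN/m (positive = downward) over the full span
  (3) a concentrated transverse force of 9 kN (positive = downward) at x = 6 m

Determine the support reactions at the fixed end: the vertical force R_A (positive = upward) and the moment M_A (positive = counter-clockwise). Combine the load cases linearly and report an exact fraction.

R_A = 97 kN, M_A = 415 kN·m

Load 1 — applied couple M₀=-9 kN·m at a=2 m (b=L-a=6):
  R_A = 0 kN
  M_A = -M₀ = -(-9) = 9 kN·m
Load 2 — uniform load w=11 kN/m over full span:
  R_A = wL = 11·8 = 88 kN
  M_A = wL²/2 = 11·8²/2 = 352 kN·m
Load 3 — point force P=9 kN at a=6 m (b=L-a=2):
  R_A = P = 9 kN
  M_A = Pa = 9·6 = 54 kN·m
Superposition: R_A = 97 kN, M_A = 415 kN·m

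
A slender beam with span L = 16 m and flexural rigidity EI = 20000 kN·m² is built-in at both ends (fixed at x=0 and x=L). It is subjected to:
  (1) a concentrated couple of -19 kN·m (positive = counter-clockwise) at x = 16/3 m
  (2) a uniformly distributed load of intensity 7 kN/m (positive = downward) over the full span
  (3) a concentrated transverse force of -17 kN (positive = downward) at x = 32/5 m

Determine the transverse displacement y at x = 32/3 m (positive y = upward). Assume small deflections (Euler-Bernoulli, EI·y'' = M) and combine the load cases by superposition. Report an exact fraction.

Load 1 — applied couple M₀=-19 kN·m at a=16/3 m (b=L-a=32/3):
  y_1 = (R_Ax³/6 - M_Ax²/2 - M₀(x-a)²/2)/EI  [x>a] with R_A=-19/12, M_A=0 = ((-19/12)·(32/3)³/6 - 0·(32/3)²/2 - (-19)·((32/3)-(16/3))²/2)/20000 = -76/30375 m
Load 2 — uniform load w=7 kN/m over full span:
  y_2 = -wx²(L-x)²/(24EI) = -7·(32/3)²·(16-(32/3))²/(24·20000) = -7168/151875 m
Load 3 — point force P=-17 kN at a=32/5 m (b=L-a=48/5):
  y_3 = -Pa²(L-x)²(3bL-(3b+a)(L-x))/(6L³EI)  [x>a] = -(-17)·(32/5)²·(16-(32/3))²·(3·(48/5)·16-(3·(48/5)+(32/5))·(16-(32/3)))/(6·16³·20000) = 69632/6328125 m
Superposition: y = Σ y_i = -244868/6328125 m ≈ -0.038695 m

y(32/3) = -244868/6328125 m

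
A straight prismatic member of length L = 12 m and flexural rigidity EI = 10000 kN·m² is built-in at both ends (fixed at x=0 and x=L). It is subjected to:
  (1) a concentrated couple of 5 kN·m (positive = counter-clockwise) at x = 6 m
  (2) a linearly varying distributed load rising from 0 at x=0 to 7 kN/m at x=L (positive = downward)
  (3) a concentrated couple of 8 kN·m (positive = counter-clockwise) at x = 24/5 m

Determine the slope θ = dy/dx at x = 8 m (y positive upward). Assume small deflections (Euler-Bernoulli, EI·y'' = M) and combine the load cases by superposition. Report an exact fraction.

θ(8) = 454/140625 rad

Load 1 — applied couple M₀=5 kN·m at a=6 m (b=L-a=6):
  θ_1 = (R_Ax²/2 - M_Ax - M₀(x-a))/EI  [x>a] with R_A=5/8, M_A=5/4 = ((5/8)·8²/2 - (5/4)·8 - 5·(8-6))/10000 = 0 rad
Load 2 — triangular load w₀=7 kN/m (0→w₀ over full span):
  θ_2 = -w₀(2x(L-x)(L-2x)(x+2L)+x²(L-x)²)/(120LEI) = -7·(2·8·(12-8)·(12-2·8)·(8+2·12)+8²·(12-8)²)/(120·12·10000) = 98/28125 rad
Load 3 — applied couple M₀=8 kN·m at a=24/5 m (b=L-a=36/5):
  θ_3 = (R_Ax²/2 - M_Ax - M₀(x-a))/EI  [x>a] with R_A=24/25, M_A=24/25 = ((24/25)·8²/2 - (24/25)·8 - 8·(8-(24/5)))/10000 = -4/15625 rad
Superposition: θ = Σ θ_i = 454/140625 rad ≈ 0.003228 rad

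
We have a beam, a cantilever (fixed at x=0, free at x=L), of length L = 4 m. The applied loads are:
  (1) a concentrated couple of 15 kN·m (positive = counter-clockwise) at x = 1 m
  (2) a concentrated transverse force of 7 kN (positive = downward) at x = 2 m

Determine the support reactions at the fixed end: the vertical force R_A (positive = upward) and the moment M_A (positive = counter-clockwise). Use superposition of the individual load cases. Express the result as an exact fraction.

Load 1 — applied couple M₀=15 kN·m at a=1 m (b=L-a=3):
  R_A = 0 kN
  M_A = -M₀ = -15 kN·m
Load 2 — point force P=7 kN at a=2 m (b=L-a=2):
  R_A = P = 7 kN
  M_A = Pa = 7·2 = 14 kN·m
Superposition: R_A = 7 kN, M_A = -1 kN·m

R_A = 7 kN, M_A = -1 kN·m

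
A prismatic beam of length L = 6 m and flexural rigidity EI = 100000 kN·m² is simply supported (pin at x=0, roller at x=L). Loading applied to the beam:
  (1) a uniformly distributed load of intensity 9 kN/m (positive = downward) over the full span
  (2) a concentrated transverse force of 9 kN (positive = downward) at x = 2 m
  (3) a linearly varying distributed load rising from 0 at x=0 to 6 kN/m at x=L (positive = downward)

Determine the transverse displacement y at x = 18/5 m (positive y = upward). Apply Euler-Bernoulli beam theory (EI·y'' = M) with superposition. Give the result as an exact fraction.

y(18/5) = -879783/390625000 m

Load 1 — uniform load w=9 kN/m over full span:
  y_1 = -wx(L³-2Lx²+x³)/(24EI) = -9·(18/5)·(6³-2·6·(18/5)²+(18/5)³)/(24·100000) = -22599/15625000 m
Load 2 — point force P=9 kN at a=2 m (b=L-a=4):
  y_2 = -Pa(L-x)(2Lx-a²-x²)/(6LEI)  [x>a] = -9·2·(6-(18/5))·(2·6·(18/5)-2²-(18/5)²)/(6·6·100000) = -123/390625 m
Load 3 — triangular load w₀=6 kN/m (0→w₀ over full span):
  y_3 = -w₀x(7L⁴-10L²x²+3x⁴)/(360LEI) = -6·(18/5)·(7·6⁴-10·6²·(18/5)²+3·(18/5)⁴)/(360·6·100000) = -23976/48828125 m
Superposition: y = Σ y_i = -879783/390625000 m ≈ -0.002252 m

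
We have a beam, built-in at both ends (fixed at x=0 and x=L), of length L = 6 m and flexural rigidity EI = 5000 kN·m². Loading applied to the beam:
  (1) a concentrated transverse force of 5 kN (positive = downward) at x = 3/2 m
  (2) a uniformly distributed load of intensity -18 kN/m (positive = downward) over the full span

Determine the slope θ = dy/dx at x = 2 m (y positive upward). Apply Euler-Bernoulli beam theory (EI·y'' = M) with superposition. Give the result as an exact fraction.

Load 1 — point force P=5 kN at a=3/2 m (b=L-a=9/2):
  θ_1 = Pa²(L-x)(2bL-(3b+a)(L-x))/(2L³EI)  [x>a] = 5·(3/2)²·(6-2)·(2·(9/2)·6-(3·(9/2)+(3/2))·(6-2))/(2·6³·5000) = -1/8000 rad
Load 2 — uniform load w=-18 kN/m over full span:
  θ_2 = -wx(L-x)(L-2x)/(12EI) = -(-18)·2·(6-2)·(6-2·2)/(12·5000) = 3/625 rad
Superposition: θ = Σ θ_i = 187/40000 rad ≈ 0.004675 rad

θ(2) = 187/40000 rad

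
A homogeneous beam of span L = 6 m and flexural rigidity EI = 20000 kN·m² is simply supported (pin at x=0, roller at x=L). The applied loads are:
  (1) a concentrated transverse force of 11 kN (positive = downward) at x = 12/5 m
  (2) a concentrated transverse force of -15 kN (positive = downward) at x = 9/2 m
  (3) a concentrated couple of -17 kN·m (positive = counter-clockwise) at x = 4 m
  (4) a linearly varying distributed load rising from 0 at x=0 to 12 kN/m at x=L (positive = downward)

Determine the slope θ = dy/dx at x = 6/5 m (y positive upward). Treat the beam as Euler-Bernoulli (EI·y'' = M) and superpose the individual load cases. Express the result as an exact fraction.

θ(6/5) = -2090263/1200000000 rad

Load 1 — point force P=11 kN at a=12/5 m (b=L-a=18/5):
  θ_1 = -Pb(L²-b²-3x²)/(6LEI)  [x≤a] = -11·(18/5)·(6²-(18/5)²-3·(6/5)²)/(6·6·20000) = -1287/1250000 rad
Load 2 — point force P=-15 kN at a=9/2 m (b=L-a=3/2):
  θ_2 = -Pb(L²-b²-3x²)/(6LEI)  [x≤a] = -(-15)·(3/2)·(6²-(3/2)²-3·(6/5)²)/(6·6·20000) = 2943/3200000 rad
Load 3 — applied couple M₀=-17 kN·m at a=4 m (b=L-a=2):
  θ_3 = (M₀x²/(2L)+C₁)/EI  [x≤a] with C₁=M₀(3b²-L²)/(6L)=34/3 = ((-17)·(6/5)²/(2·6)+(34/3))/20000 = 697/1500000 rad
Load 4 — triangular load w₀=12 kN/m (0→w₀ over full span):
  θ_4 = -w₀(7L⁴-30L²x²+15x⁴)/(360LEI) = -12·(7·6⁴-30·6²·(6/5)²+15·(6/5)⁴)/(360·6·20000) = -819/390625 rad
Superposition: θ = Σ θ_i = -2090263/1200000000 rad ≈ -0.001742 rad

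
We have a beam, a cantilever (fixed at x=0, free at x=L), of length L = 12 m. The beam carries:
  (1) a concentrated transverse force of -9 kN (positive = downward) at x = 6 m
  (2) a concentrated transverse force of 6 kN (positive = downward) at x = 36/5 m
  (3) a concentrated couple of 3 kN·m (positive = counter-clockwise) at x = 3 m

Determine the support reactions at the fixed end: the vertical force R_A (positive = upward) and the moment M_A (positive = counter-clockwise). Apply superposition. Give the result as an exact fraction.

Load 1 — point force P=-9 kN at a=6 m (b=L-a=6):
  R_A = P = (-9) = -9 kN
  M_A = Pa = (-9)·6 = -54 kN·m
Load 2 — point force P=6 kN at a=36/5 m (b=L-a=24/5):
  R_A = P = 6 kN
  M_A = Pa = 6·(36/5) = 216/5 kN·m
Load 3 — applied couple M₀=3 kN·m at a=3 m (b=L-a=9):
  R_A = 0 kN
  M_A = -M₀ = -3 kN·m
Superposition: R_A = -3 kN, M_A = -69/5 kN·m

R_A = -3 kN, M_A = -69/5 kN·m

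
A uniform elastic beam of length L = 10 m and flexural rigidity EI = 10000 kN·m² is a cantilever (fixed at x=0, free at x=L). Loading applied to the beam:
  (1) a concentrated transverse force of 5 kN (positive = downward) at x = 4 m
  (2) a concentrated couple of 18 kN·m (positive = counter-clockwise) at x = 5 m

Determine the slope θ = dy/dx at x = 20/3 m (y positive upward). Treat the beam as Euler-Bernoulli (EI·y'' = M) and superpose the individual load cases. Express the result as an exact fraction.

Load 1 — point force P=5 kN at a=4 m (b=L-a=6):
  θ_1 = -Pa²/(2EI)  [x>a] = -5·4²/(2·10000) = -1/250 rad
Load 2 — applied couple M₀=18 kN·m at a=5 m (b=L-a=5):
  θ_2 = M₀a/EI  [x>a] = 18·5/10000 = 9/1000 rad
Superposition: θ = Σ θ_i = 1/200 rad ≈ 0.005000 rad

θ(20/3) = 1/200 rad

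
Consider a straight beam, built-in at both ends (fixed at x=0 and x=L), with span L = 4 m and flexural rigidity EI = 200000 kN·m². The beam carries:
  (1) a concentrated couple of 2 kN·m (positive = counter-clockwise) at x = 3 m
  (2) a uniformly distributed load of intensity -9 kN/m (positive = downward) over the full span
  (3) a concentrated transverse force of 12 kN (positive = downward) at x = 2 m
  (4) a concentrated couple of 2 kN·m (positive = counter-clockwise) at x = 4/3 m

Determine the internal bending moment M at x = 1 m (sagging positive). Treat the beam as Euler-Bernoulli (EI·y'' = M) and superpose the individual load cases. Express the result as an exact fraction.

Load 1 — applied couple M₀=2 kN·m at a=3 m (b=L-a=1):
  M_1 = R_Ax - M_A  [x≤a] with R_A=9/16, M_A=5/8 = (9/16)·1 - (5/8) = -1/16 kN·m
Load 2 — uniform load w=-9 kN/m over full span:
  M_2 = wLx/2 - wL²/12 - wx²/2 = (-9)·4·1/2 - (-9)·4²/12 - (-9)·1²/2 = -3/2 kN·m
Load 3 — point force P=12 kN at a=2 m (b=L-a=2):
  M_3 = Pb²(3a+b)x/L³ - Pab²/L²  [x≤a] = 12·2²·(3·2+2)·1/4³ - 12·2·2²/4² = 0 kN·m
Load 4 — applied couple M₀=2 kN·m at a=4/3 m (b=L-a=8/3):
  M_4 = R_Ax - M_A  [x≤a] with R_A=2/3, M_A=0 = (2/3)·1 - 0 = 2/3 kN·m
Superposition: M = Σ M_i = -43/48 kN·m ≈ -0.895833 kN·m

M(1) = -43/48 kN·m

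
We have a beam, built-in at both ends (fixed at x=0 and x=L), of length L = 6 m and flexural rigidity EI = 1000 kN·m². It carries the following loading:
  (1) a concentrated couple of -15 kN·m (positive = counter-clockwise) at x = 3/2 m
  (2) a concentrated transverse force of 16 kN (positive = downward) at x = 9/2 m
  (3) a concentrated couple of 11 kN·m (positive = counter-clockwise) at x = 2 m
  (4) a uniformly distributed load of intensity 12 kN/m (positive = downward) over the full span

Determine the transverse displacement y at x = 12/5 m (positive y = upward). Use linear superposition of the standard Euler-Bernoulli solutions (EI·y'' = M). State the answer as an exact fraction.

y(12/5) = -241389/5000000 m

Load 1 — applied couple M₀=-15 kN·m at a=3/2 m (b=L-a=9/2):
  y_1 = (R_Ax³/6 - M_Ax²/2 - M₀(x-a)²/2)/EI  [x>a] with R_A=-45/16, M_A=45/16 = ((-45/16)·(12/5)³/6 - (45/16)·(12/5)²/2 - (-15)·((12/5)-(3/2))²/2)/1000 = -1701/200000 m
Load 2 — point force P=16 kN at a=9/2 m (b=L-a=3/2):
  y_2 = -Pb²x²(3aL-(3a+b)x)/(6L³EI)  [x≤a] = -16·(3/2)²·(12/5)²·(3·(9/2)·6-(3·(9/2)+(3/2))·(12/5))/(6·6³·1000) = -9/1250 m
Load 3 — applied couple M₀=11 kN·m at a=2 m (b=L-a=4):
  y_3 = (R_Ax³/6 - M_Ax²/2 - M₀(x-a)²/2)/EI  [x>a] with R_A=22/9, M_A=0 = ((22/9)·(12/5)³/6 - 0·(12/5)²/2 - 11·((12/5)-2)²/2)/1000 = 297/62500 m
Load 4 — uniform load w=12 kN/m over full span:
  y_4 = -wx²(L-x)²/(24EI) = -12·(12/5)²·(6-(12/5))²/(24·1000) = -2916/78125 m
Superposition: y = Σ y_i = -241389/5000000 m ≈ -0.048278 m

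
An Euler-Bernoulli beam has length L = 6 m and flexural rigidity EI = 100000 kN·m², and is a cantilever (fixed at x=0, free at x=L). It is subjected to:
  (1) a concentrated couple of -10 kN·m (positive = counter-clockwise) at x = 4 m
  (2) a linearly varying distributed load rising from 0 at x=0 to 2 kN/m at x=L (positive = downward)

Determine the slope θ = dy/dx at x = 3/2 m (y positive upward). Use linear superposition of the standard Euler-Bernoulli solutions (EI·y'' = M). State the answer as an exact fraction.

Load 1 — applied couple M₀=-10 kN·m at a=4 m (b=L-a=2):
  θ_1 = M₀x/EI  [x≤a] = (-10)·(3/2)/100000 = -3/20000 rad
Load 2 — triangular load w₀=2 kN/m (0→w₀ over full span):
  θ_2 = (w₀Lx²/4-w₀L²x/3-w₀x⁴/(24L))/EI = (2·6·(3/2)²/4-2·6²·(3/2)/3-2·(3/2)⁴/(24·6))/100000 = -3753/12800000 rad
Superposition: θ = Σ θ_i = -5673/12800000 rad ≈ -0.000443 rad

θ(3/2) = -5673/12800000 rad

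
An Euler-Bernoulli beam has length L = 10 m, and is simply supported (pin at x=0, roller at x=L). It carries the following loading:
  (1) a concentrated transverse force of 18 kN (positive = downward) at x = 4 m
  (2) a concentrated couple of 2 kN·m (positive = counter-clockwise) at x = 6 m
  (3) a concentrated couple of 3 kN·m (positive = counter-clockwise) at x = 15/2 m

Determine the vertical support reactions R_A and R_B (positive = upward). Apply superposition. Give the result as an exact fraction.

R_A = 113/10 kN, R_B = 67/10 kN

Load 1 — point force P=18 kN at a=4 m (b=L-a=6):
  R_A = Pb/L = 18·6/10 = 54/5 kN
  R_B = Pa/L = 18·4/10 = 36/5 kN
Load 2 — applied couple M₀=2 kN·m at a=6 m (b=L-a=4):
  R_A = M₀/L = 2/10 = 1/5 kN
  R_B = -M₀/L = -2/10 = -1/5 kN
Load 3 — applied couple M₀=3 kN·m at a=15/2 m (b=L-a=5/2):
  R_A = M₀/L = 3/10 kN
  R_B = -M₀/L = -3/10 kN
Superposition: R_A = 113/10 kN, R_B = 67/10 kN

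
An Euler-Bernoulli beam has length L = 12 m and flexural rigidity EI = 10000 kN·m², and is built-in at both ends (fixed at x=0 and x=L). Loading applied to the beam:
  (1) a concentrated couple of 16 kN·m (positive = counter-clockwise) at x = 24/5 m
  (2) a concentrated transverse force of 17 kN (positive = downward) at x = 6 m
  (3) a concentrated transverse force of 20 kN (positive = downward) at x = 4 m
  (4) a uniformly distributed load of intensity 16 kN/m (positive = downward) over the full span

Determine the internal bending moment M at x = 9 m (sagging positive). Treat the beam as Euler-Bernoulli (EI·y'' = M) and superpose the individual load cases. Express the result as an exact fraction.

M(9) = 4756/225 kN·m

Load 1 — applied couple M₀=16 kN·m at a=24/5 m (b=L-a=36/5):
  M_1 = R_Ax - M_A - M₀  [x>a] with R_A=48/25, M_A=48/25 = (48/25)·9 - (48/25) - 16 = -16/25 kN·m
Load 2 — point force P=17 kN at a=6 m (b=L-a=6):
  M_2 = Pa²(a+3b)(L-x)/L³ - Pa²b/L²  [x>a] = 17·6²·(6+3·6)·(12-9)/12³ - 17·6²·6/12² = 0 kN·m
Load 3 — point force P=20 kN at a=4 m (b=L-a=8):
  M_3 = Pa²(a+3b)(L-x)/L³ - Pa²b/L²  [x>a] = 20·4²·(4+3·8)·(12-9)/12³ - 20·4²·8/12² = -20/9 kN·m
Load 4 — uniform load w=16 kN/m over full span:
  M_4 = wLx/2 - wL²/12 - wx²/2 = 16·12·9/2 - 16·12²/12 - 16·9²/2 = 24 kN·m
Superposition: M = Σ M_i = 4756/225 kN·m ≈ 21.137778 kN·m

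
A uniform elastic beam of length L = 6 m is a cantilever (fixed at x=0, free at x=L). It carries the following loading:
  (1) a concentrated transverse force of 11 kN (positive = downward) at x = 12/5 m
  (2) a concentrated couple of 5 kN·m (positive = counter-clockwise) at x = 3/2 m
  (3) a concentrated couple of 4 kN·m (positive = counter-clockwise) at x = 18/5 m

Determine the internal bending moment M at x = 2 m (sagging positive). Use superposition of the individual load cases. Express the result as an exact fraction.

M(2) = -2/5 kN·m

Load 1 — point force P=11 kN at a=12/5 m (b=L-a=18/5):
  M_1 = -P(a-x)  [x≤a] = -11·((12/5)-2) = -22/5 kN·m
Load 2 — applied couple M₀=5 kN·m at a=3/2 m (b=L-a=9/2):
  M_2 = 0  [x>a] = 0 kN·m
Load 3 — applied couple M₀=4 kN·m at a=18/5 m (b=L-a=12/5):
  M_3 = M₀  [x≤a] = 4 = 4 kN·m
Superposition: M = Σ M_i = -2/5 kN·m ≈ -0.400000 kN·m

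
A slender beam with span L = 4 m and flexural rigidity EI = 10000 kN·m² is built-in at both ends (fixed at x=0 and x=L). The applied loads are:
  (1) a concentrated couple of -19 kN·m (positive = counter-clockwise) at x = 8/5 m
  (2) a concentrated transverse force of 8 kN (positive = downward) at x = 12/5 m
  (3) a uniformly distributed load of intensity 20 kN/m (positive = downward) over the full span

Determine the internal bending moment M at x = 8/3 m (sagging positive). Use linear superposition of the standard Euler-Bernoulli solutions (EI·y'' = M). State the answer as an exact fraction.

Load 1 — applied couple M₀=-19 kN·m at a=8/5 m (b=L-a=12/5):
  M_1 = R_Ax - M_A - M₀  [x>a] with R_A=-171/25, M_A=-57/25 = (-171/25)·(8/3) - (-57/25) - (-19) = 76/25 kN·m
Load 2 — point force P=8 kN at a=12/5 m (b=L-a=8/5):
  M_2 = Pa²(a+3b)(L-x)/L³ - Pa²b/L²  [x>a] = 8·(12/5)²·((12/5)+3·(8/5))·(4-(8/3))/4³ - 8·(12/5)²·(8/5)/4² = 288/125 kN·m
Load 3 — uniform load w=20 kN/m over full span:
  M_3 = wLx/2 - wL²/12 - wx²/2 = 20·4·(8/3)/2 - 20·4²/12 - 20·(8/3)²/2 = 80/9 kN·m
Superposition: M = Σ M_i = 16012/1125 kN·m ≈ 14.232889 kN·m

M(8/3) = 16012/1125 kN·m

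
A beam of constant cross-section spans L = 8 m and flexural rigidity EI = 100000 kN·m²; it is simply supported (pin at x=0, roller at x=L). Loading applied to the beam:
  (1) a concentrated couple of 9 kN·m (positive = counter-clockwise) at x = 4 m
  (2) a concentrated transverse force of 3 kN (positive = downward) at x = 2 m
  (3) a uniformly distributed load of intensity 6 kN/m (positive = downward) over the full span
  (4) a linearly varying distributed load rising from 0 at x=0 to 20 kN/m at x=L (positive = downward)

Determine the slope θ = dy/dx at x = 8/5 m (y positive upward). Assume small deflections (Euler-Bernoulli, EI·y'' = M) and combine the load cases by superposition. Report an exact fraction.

Load 1 — applied couple M₀=9 kN·m at a=4 m (b=L-a=4):
  θ_1 = (M₀x²/(2L)+C₁)/EI  [x≤a] with C₁=M₀(3b²-L²)/(6L)=-3 = (9·(8/5)²/(2·8)+(-3))/100000 = -39/2500000 rad
Load 2 — point force P=3 kN at a=2 m (b=L-a=6):
  θ_2 = -Pb(L²-b²-3x²)/(6LEI)  [x≤a] = -3·6·(8²-6²-3·(8/5)²)/(6·8·100000) = -381/5000000 rad
Load 3 — uniform load w=6 kN/m over full span:
  θ_3 = -w(L³-6Lx²+4x³)/(24EI) = -6·(8³-6·8·(8/5)²+4·(8/5)³)/(24·100000) = -396/390625 rad
Load 4 — triangular load w₀=20 kN/m (0→w₀ over full span):
  θ_4 = -w₀(7L⁴-30L²x²+15x⁴)/(360LEI) = -20·(7·8⁴-30·8²·(8/5)²+15·(8/5)⁴)/(360·8·100000) = -5824/3515625 rad
Superposition: θ = Σ θ_i = -621487/225000000 rad ≈ -0.002762 rad

θ(8/5) = -621487/225000000 rad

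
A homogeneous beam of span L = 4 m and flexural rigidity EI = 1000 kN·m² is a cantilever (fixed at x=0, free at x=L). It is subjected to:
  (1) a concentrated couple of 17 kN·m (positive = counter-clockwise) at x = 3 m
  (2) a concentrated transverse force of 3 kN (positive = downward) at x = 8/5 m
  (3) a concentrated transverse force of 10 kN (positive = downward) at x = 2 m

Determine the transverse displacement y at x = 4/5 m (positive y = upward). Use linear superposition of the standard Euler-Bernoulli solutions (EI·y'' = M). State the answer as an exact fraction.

y(4/5) = -13/9375 m

Load 1 — applied couple M₀=17 kN·m at a=3 m (b=L-a=1):
  y_1 = M₀x²/(2EI)  [x≤a] = 17·(4/5)²/(2·1000) = 17/3125 m
Load 2 — point force P=3 kN at a=8/5 m (b=L-a=12/5):
  y_2 = -Px²(3a-x)/(6EI)  [x≤a] = -3·(4/5)²·(3·(8/5)-(4/5))/(6·1000) = -4/3125 m
Load 3 — point force P=10 kN at a=2 m (b=L-a=2):
  y_3 = -Px²(3a-x)/(6EI)  [x≤a] = -10·(4/5)²·(3·2-(4/5))/(6·1000) = -52/9375 m
Superposition: y = Σ y_i = -13/9375 m ≈ -0.001387 m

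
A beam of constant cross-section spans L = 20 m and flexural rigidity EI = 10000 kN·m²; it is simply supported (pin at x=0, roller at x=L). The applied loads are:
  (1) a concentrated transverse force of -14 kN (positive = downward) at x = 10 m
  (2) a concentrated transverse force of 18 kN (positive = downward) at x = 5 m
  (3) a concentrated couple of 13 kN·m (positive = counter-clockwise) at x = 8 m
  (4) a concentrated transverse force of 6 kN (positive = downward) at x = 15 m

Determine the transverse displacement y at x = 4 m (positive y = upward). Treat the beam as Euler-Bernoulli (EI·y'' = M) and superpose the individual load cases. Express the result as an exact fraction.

y(4) = -3329/75000 m

Load 1 — point force P=-14 kN at a=10 m (b=L-a=10):
  y_1 = -Pbx(L²-b²-x²)/(6LEI)  [x≤a] = -(-14)·10·4·(20²-10²-4²)/(6·20·10000) = 497/3750 m
Load 2 — point force P=18 kN at a=5 m (b=L-a=15):
  y_2 = -Pbx(L²-b²-x²)/(6LEI)  [x≤a] = -18·15·4·(20²-15²-4²)/(6·20·10000) = -1431/10000 m
Load 3 — applied couple M₀=13 kN·m at a=8 m (b=L-a=12):
  y_3 = (M₀x³/(6L)+C₁x)/EI  [x≤a] with C₁=M₀(3b²-L²)/(6L)=52/15 = (13·4³/(6·20)+(52/15)·4)/10000 = 13/6250 m
Load 4 — point force P=6 kN at a=15 m (b=L-a=5):
  y_4 = -Pbx(L²-b²-x²)/(6LEI)  [x≤a] = -6·5·4·(20²-5²-4²)/(6·20·10000) = -359/10000 m
Superposition: y = Σ y_i = -3329/75000 m ≈ -0.044387 m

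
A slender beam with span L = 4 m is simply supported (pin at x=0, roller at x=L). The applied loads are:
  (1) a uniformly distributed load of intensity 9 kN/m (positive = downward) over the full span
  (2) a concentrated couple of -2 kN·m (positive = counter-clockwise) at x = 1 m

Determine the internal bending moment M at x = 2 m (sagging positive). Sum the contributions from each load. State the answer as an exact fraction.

M(2) = 19 kN·m

Load 1 — uniform load w=9 kN/m over full span:
  M_1 = wx(L-x)/2 = 9·2·(4-2)/2 = 18 kN·m
Load 2 — applied couple M₀=-2 kN·m at a=1 m (b=L-a=3):
  M_2 = M₀x/L - M₀  [x>a] = (-2)·2/4 - (-2) = 1 kN·m
Superposition: M = Σ M_i = 19 kN·m ≈ 19.000000 kN·m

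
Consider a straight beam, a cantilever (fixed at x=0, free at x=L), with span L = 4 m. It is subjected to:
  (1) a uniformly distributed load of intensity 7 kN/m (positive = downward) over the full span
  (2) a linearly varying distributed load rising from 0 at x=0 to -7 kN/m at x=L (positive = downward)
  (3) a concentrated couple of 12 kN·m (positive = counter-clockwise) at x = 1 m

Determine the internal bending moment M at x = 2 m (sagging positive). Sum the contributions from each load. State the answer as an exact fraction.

Load 1 — uniform load w=7 kN/m over full span:
  M_1 = -w(L-x)²/2 = -7·(4-2)²/2 = -14 kN·m
Load 2 — triangular load w₀=-7 kN/m (0→w₀ over full span):
  M_2 = w₀Lx/2 - w₀L²/3 - w₀x³/(6L) = (-7)·4·2/2 - (-7)·4²/3 - (-7)·2³/(6·4) = 35/3 kN·m
Load 3 — applied couple M₀=12 kN·m at a=1 m (b=L-a=3):
  M_3 = 0  [x>a] = 0 kN·m
Superposition: M = Σ M_i = -7/3 kN·m ≈ -2.333333 kN·m

M(2) = -7/3 kN·m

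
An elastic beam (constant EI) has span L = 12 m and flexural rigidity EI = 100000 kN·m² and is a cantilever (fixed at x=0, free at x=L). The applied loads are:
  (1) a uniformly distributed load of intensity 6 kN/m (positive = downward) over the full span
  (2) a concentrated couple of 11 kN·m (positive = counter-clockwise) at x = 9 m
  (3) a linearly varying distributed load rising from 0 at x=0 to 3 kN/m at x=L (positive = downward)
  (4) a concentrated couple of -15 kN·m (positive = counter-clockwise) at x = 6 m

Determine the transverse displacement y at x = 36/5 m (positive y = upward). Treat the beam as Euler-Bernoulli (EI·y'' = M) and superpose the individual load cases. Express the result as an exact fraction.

Load 1 — uniform load w=6 kN/m over full span:
  y_1 = -wx²(x²-4Lx+6L²)/(24EI) = -6·(36/5)²·((36/5)²-4·12·(36/5)+6·12²)/(24·100000) = -144342/1953125 m
Load 2 — applied couple M₀=11 kN·m at a=9 m (b=L-a=3):
  y_2 = M₀x²/(2EI)  [x≤a] = 11·(36/5)²/(2·100000) = 891/312500 m
Load 3 — triangular load w₀=3 kN/m (0→w₀ over full span):
  y_3 = (w₀Lx³/12-w₀L²x²/6-w₀x⁵/(120L))/EI = (3·12·(36/5)³/12-3·12²·(36/5)²/6-3·(36/5)⁵/(120·12))/100000 = -1295433/48828125 m
Load 4 — applied couple M₀=-15 kN·m at a=6 m (b=L-a=6):
  y_4 = M₀a(2x-a)/(2EI)  [x>a] = (-15)·6·(2·(36/5)-6)/(2·100000) = -189/50000 m
Superposition: y = Σ y_i = -79189353/781250000 m ≈ -0.101362 m

y(36/5) = -79189353/781250000 m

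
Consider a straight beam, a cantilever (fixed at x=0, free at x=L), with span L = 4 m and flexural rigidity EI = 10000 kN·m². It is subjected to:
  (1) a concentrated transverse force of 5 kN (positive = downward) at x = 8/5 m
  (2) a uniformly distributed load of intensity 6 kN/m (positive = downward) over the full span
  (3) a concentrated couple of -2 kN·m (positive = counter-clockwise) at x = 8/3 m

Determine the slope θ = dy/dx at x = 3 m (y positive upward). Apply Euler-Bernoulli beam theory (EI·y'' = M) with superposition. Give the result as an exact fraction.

Load 1 — point force P=5 kN at a=8/5 m (b=L-a=12/5):
  θ_1 = -Pa²/(2EI)  [x>a] = -5·(8/5)²/(2·10000) = -2/3125 rad
Load 2 — uniform load w=6 kN/m over full span:
  θ_2 = -wx(x²-3Lx+3L²)/(6EI) = -6·3·(3²-3·4·3+3·4²)/(6·10000) = -63/10000 rad
Load 3 — applied couple M₀=-2 kN·m at a=8/3 m (b=L-a=4/3):
  θ_3 = M₀a/EI  [x>a] = (-2)·(8/3)/10000 = -1/1875 rad
Superposition: θ = Σ θ_i = -1121/150000 rad ≈ -0.007473 rad

θ(3) = -1121/150000 rad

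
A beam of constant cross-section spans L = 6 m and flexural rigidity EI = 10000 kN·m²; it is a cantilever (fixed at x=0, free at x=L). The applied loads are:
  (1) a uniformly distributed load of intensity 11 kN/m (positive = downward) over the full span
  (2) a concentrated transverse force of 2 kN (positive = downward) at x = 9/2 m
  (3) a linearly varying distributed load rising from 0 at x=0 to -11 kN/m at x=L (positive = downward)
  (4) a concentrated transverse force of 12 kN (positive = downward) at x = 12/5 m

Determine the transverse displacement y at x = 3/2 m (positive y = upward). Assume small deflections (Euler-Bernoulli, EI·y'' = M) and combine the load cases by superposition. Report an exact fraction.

Load 1 — uniform load w=11 kN/m over full span:
  y_1 = -wx²(x²-4Lx+6L²)/(24EI) = -11·(3/2)²·((3/2)²-4·6·(3/2)+6·6²)/(24·10000) = -24057/1280000 m
Load 2 — point force P=2 kN at a=9/2 m (b=L-a=3/2):
  y_2 = -Px²(3a-x)/(6EI)  [x≤a] = -2·(3/2)²·(3·(9/2)-(3/2))/(6·10000) = -9/10000 m
Load 3 — triangular load w₀=-11 kN/m (0→w₀ over full span):
  y_3 = (w₀Lx³/12-w₀L²x²/6-w₀x⁵/(120L))/EI = ((-11)·6·(3/2)³/12-(-11)·6²·(3/2)²/6-(-11)·(3/2)⁵/(120·6))/10000 = 332937/25600000 m
Load 4 — point force P=12 kN at a=12/5 m (b=L-a=18/5):
  y_4 = -Px²(3a-x)/(6EI)  [x≤a] = -12·(3/2)²·(3·(12/5)-(3/2))/(6·10000) = -513/200000 m
Superposition: y = Σ y_i = -236907/25600000 m ≈ -0.009254 m

y(3/2) = -236907/25600000 m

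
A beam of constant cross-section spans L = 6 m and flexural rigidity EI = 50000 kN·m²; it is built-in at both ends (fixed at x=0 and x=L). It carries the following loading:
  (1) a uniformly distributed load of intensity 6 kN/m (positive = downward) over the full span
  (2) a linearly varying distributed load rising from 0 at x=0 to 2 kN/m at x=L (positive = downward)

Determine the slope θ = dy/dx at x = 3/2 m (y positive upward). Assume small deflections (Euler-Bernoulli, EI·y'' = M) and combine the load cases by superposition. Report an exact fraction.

Load 1 — uniform load w=6 kN/m over full span:
  θ_1 = -wx(L-x)(L-2x)/(12EI) = -6·(3/2)·(6-(3/2))·(6-2·(3/2))/(12·50000) = -81/400000 rad
Load 2 — triangular load w₀=2 kN/m (0→w₀ over full span):
  θ_2 = -w₀(2x(L-x)(L-2x)(x+2L)+x²(L-x)²)/(120LEI) = -2·(2·(3/2)·(6-(3/2))·(6-2·(3/2))·((3/2)+2·6)+(3/2)²·(6-(3/2))²)/(120·6·50000) = -1053/32000000 rad
Superposition: θ = Σ θ_i = -7533/32000000 rad ≈ -0.000235 rad

θ(3/2) = -7533/32000000 rad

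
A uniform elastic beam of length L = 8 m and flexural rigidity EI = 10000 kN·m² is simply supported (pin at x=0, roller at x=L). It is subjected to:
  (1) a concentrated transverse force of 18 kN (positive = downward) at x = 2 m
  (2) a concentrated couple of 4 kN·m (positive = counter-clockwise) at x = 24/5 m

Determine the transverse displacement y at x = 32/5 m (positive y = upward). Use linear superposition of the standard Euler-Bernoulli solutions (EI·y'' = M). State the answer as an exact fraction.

y(32/5) = -1093/156250 m

Load 1 — point force P=18 kN at a=2 m (b=L-a=6):
  y_1 = -Pa(L-x)(2Lx-a²-x²)/(6LEI)  [x>a] = -18·2·(8-(32/5))·(2·8·(32/5)-2²-(32/5)²)/(6·8·10000) = -1077/156250 m
Load 2 — applied couple M₀=4 kN·m at a=24/5 m (b=L-a=16/5):
  y_2 = (M₀x³/(6L)-M₀(x-a)²/2+C₁x)/EI  [x>a] with C₁=M₀(3b²-L²)/(6L)=-208/75 = (4·(32/5)³/(6·8)-4·((32/5)-(24/5))²/2+(-208/75)·(32/5))/10000 = -8/78125 m
Superposition: y = Σ y_i = -1093/156250 m ≈ -0.006995 m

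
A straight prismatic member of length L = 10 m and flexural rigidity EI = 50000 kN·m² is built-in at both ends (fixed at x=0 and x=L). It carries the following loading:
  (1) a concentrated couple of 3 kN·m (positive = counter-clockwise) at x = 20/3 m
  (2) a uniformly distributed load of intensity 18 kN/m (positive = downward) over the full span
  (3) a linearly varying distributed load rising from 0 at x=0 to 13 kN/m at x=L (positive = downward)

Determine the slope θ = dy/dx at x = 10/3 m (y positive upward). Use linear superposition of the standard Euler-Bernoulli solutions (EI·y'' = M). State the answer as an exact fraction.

Load 1 — applied couple M₀=3 kN·m at a=20/3 m (b=L-a=10/3):
  θ_1 = (R_Ax²/2 - M_Ax)/EI  [x≤a] with R_A=2/5, M_A=1 = ((2/5)·(10/3)²/2 - 1·(10/3))/50000 = -1/45000 rad
Load 2 — uniform load w=18 kN/m over full span:
  θ_2 = -wx(L-x)(L-2x)/(12EI) = -18·(10/3)·(10-(10/3))·(10-2·(10/3))/(12·50000) = -1/450 rad
Load 3 — triangular load w₀=13 kN/m (0→w₀ over full span):
  θ_3 = -w₀(2x(L-x)(L-2x)(x+2L)+x²(L-x)²)/(120LEI) = -13·(2·(10/3)·(10-(10/3))·(10-2·(10/3))·((10/3)+2·10)+(10/3)²·(10-(10/3))²)/(120·10·50000) = -26/30375 rad
Superposition: θ = Σ θ_i = -3767/1215000 rad ≈ -0.003100 rad

θ(10/3) = -3767/1215000 rad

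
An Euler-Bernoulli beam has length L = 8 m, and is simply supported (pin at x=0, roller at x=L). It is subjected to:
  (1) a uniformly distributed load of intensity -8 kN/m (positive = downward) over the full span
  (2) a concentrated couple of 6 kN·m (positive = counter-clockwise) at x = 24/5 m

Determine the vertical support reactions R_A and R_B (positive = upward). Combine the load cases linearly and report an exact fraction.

Load 1 — uniform load w=-8 kN/m over full span:
  R_A = wL/2 = (-8)·8/2 = -32 kN
  R_B = wL/2 = (-8)·8/2 = -32 kN
Load 2 — applied couple M₀=6 kN·m at a=24/5 m (b=L-a=16/5):
  R_A = M₀/L = 6/8 = 3/4 kN
  R_B = -M₀/L = -6/8 = -3/4 kN
Superposition: R_A = -125/4 kN, R_B = -131/4 kN

R_A = -125/4 kN, R_B = -131/4 kN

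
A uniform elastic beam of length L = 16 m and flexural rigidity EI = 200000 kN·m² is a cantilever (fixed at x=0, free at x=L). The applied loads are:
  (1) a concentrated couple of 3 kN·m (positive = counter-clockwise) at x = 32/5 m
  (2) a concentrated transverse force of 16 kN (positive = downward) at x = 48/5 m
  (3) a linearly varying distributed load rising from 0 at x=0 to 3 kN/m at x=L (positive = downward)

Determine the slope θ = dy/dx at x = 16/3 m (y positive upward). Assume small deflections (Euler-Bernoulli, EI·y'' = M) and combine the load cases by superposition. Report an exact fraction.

Load 1 — applied couple M₀=3 kN·m at a=32/5 m (b=L-a=48/5):
  θ_1 = M₀x/EI  [x≤a] = 3·(16/3)/200000 = 1/12500 rad
Load 2 — point force P=16 kN at a=48/5 m (b=L-a=32/5):
  θ_2 = -Px(2a-x)/(2EI)  [x≤a] = -16·(16/3)·(2·(48/5)-(16/3))/(2·200000) = -416/140625 rad
Load 3 — triangular load w₀=3 kN/m (0→w₀ over full span):
  θ_3 = (w₀Lx²/4-w₀L²x/3-w₀x⁴/(24L))/EI = (3·16·(16/3)²/4-3·16²·(16/3)/3-3·(16/3)⁴/(24·16))/200000 = -1304/253125 rad
Superposition: θ = Σ θ_i = -40651/5062500 rad ≈ -0.008030 rad

θ(16/3) = -40651/5062500 rad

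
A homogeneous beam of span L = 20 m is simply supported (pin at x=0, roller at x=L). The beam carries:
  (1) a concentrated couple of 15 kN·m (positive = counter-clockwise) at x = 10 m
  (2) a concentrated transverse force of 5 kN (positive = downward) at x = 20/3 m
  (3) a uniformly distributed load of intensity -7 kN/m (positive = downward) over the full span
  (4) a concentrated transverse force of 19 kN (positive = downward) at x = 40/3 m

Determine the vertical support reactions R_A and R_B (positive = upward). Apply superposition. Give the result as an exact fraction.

Load 1 — applied couple M₀=15 kN·m at a=10 m (b=L-a=10):
  R_A = M₀/L = 15/20 = 3/4 kN
  R_B = -M₀/L = -15/20 = -3/4 kN
Load 2 — point force P=5 kN at a=20/3 m (b=L-a=40/3):
  R_A = Pb/L = 5·(40/3)/20 = 10/3 kN
  R_B = Pa/L = 5·(20/3)/20 = 5/3 kN
Load 3 — uniform load w=-7 kN/m over full span:
  R_A = wL/2 = (-7)·20/2 = -70 kN
  R_B = wL/2 = (-7)·20/2 = -70 kN
Load 4 — point force P=19 kN at a=40/3 m (b=L-a=20/3):
  R_A = Pb/L = 19·(20/3)/20 = 19/3 kN
  R_B = Pa/L = 19·(40/3)/20 = 38/3 kN
Superposition: R_A = -715/12 kN, R_B = -677/12 kN

R_A = -715/12 kN, R_B = -677/12 kN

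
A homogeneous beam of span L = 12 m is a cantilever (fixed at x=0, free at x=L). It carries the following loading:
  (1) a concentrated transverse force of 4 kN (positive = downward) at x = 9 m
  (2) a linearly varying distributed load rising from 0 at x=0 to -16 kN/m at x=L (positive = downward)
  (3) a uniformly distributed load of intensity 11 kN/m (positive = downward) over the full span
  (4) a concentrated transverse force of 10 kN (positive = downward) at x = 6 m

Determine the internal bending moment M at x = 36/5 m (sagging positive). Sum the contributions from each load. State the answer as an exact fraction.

M(36/5) = 3228/125 kN·m

Load 1 — point force P=4 kN at a=9 m (b=L-a=3):
  M_1 = -P(a-x)  [x≤a] = -4·(9-(36/5)) = -36/5 kN·m
Load 2 — triangular load w₀=-16 kN/m (0→w₀ over full span):
  M_2 = w₀Lx/2 - w₀L²/3 - w₀x³/(6L) = (-16)·12·(36/5)/2 - (-16)·12²/3 - (-16)·(36/5)³/(6·12) = 19968/125 kN·m
Load 3 — uniform load w=11 kN/m over full span:
  M_3 = -w(L-x)²/2 = -11·(12-(36/5))²/2 = -3168/25 kN·m
Load 4 — point force P=10 kN at a=6 m (b=L-a=6):
  M_4 = 0  [x>a] = 0 kN·m
Superposition: M = Σ M_i = 3228/125 kN·m ≈ 25.824000 kN·m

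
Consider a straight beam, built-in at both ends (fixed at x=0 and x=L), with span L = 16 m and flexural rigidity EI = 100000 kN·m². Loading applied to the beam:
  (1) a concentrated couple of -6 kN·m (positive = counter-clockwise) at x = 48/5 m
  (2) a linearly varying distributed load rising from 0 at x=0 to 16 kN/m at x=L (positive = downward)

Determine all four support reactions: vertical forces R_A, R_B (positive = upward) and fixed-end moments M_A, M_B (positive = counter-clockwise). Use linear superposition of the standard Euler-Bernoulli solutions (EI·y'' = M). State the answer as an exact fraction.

Load 1 — applied couple M₀=-6 kN·m at a=48/5 m (b=L-a=32/5):
  R_A = 6M₀ab/L³ = 6·(-6)·(48/5)·(32/5)/16³ = -27/50 kN
  M_A = M₀b(2a-b)/L² = (-6)·(32/5)·(2·(48/5)-(32/5))/16² = -48/25 kN·m
  R_B = -6M₀ab/L³ = -6·(-6)·(48/5)·(32/5)/16³ = 27/50 kN
  M_B = M₀a(2b-a)/L² = (-6)·(48/5)·(2·(32/5)-(48/5))/16² = -18/25 kN·m
Load 2 — triangular load w₀=16 kN/m (0→w₀ over full span):
  R_A = 3w₀L/20 = 3·16·16/20 = 192/5 kN
  M_A = w₀L²/30 = 16·16²/30 = 2048/15 kN·m
  R_B = 7w₀L/20 = 7·16·16/20 = 448/5 kN
  M_B = -w₀L²/20 = -16·16²/20 = -1024/5 kN·m
Superposition: R_A = 1893/50 kN, M_A = 10096/75 kN·m, R_B = 4507/50 kN, M_B = -5138/25 kN·m

R_A = 1893/50 kN, M_A = 10096/75 kN·m, R_B = 4507/50 kN, M_B = -5138/25 kN·m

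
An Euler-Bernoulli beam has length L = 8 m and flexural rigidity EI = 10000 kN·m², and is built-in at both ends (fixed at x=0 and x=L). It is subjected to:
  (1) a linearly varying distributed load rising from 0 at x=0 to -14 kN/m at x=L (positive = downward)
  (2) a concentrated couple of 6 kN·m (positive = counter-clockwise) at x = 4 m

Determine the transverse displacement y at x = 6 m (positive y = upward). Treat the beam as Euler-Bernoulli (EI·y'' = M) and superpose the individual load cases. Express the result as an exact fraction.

y(6) = 477/100000 m

Load 1 — triangular load w₀=-14 kN/m (0→w₀ over full span):
  y_1 = -w₀x²(L-x)²(x+2L)/(120LEI) = -(-14)·6²·(8-6)²·(6+2·8)/(120·8·10000) = 231/50000 m
Load 2 — applied couple M₀=6 kN·m at a=4 m (b=L-a=4):
  y_2 = (R_Ax³/6 - M_Ax²/2 - M₀(x-a)²/2)/EI  [x>a] with R_A=9/8, M_A=3/2 = ((9/8)·6³/6 - (3/2)·6²/2 - 6·(6-4)²/2)/10000 = 3/20000 m
Superposition: y = Σ y_i = 477/100000 m ≈ 0.004770 m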